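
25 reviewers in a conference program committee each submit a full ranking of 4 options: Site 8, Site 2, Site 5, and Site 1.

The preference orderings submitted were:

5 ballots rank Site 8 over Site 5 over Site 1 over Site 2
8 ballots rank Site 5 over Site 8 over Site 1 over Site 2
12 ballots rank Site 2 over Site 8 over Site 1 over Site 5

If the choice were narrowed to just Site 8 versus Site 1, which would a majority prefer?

Site 8

Ballots ranking Site 8 above Site 1: 5+8+12 = 25.
Ballots ranking Site 1 above Site 8: 0.
Site 8 wins the head-to-head, 25–0.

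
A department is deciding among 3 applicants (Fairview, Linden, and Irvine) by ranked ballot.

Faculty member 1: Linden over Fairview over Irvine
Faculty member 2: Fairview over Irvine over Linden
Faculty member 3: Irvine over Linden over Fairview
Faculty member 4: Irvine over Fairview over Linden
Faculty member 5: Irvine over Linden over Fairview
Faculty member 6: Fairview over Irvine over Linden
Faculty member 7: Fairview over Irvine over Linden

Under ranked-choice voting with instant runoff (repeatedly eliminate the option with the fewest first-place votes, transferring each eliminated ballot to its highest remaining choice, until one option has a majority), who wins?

Round 1: Fairview 3, Irvine 3, Linden 1. Linden has the fewest and is eliminated.
Round 2: Fairview 4, Irvine 3. Fairview has a majority.

Fairview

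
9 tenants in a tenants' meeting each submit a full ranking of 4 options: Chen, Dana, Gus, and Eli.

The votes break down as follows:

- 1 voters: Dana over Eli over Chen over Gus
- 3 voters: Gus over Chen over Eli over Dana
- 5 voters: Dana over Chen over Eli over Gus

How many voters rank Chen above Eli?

8

Ballots ranking Chen above Eli: 3+5 = 8.
Ballots ranking Eli above Chen: 1.
So 8 of 9 voters prefer Chen to Eli.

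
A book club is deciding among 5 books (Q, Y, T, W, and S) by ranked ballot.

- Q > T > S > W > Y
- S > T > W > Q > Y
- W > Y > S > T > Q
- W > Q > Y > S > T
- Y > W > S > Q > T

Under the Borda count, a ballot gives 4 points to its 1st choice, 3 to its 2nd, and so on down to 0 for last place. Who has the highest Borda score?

W

Borda scores:
  Q: 4 + 1 + 0 + 3 + 1 = 9
  Y: 0 + 0 + 3 + 2 + 4 = 9
  T: 3 + 3 + 1 + 0 + 0 = 7
  W: 1 + 2 + 4 + 4 + 3 = 14
  S: 2 + 4 + 2 + 1 + 2 = 11
W has the highest total.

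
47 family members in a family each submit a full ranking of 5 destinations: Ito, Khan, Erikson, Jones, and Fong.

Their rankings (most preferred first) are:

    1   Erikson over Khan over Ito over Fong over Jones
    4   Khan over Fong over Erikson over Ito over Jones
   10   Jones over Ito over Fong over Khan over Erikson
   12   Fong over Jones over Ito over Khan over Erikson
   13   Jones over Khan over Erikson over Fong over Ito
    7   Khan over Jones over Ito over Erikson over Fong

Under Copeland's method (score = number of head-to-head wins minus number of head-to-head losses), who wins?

Pairwise results:
  Ito vs Khan: Khan wins 25–22.
  Ito vs Erikson: Ito wins 29–18.
  Ito vs Jones: Jones wins 42–5.
  Ito vs Fong: Fong wins 29–18.
  Khan vs Erikson: Khan wins 46–1.
  Khan vs Jones: Jones wins 35–12.
  Khan vs Fong: Khan wins 25–22.
  Erikson vs Jones: Jones wins 42–5.
  Erikson vs Fong: Fong wins 26–21.
  Jones vs Fong: Jones wins 30–17.
Copeland scores (wins − losses):
  Ito: 1 − 3 = -2
  Khan: 3 − 1 = 2
  Erikson: 0 − 4 = -4
  Jones: 4 − 0 = 4
  Fong: 2 − 2 = 0
Jones has the best Copeland score.

Jones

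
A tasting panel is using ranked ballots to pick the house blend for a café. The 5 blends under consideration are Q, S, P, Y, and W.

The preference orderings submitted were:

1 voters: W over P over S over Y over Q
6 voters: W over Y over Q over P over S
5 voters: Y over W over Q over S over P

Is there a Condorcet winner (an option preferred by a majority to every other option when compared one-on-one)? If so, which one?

Head-to-head results (12 voters total):
Q vs S: Q wins 11–1.
Q vs P: Q wins 11–1.
Q vs Y: Y wins 12–0.
Q vs W: W wins 12–0.
S vs P: P wins 7–5.
S vs Y: Y wins 11–1.
S vs W: W wins 12–0.
P vs Y: Y wins 11–1.
P vs W: W wins 12–0.
Y vs W: W wins 7–5.
W beats each rival — Q (12–0), S (12–0), P (12–0), Y (7–5) — so W is the Condorcet winner.

W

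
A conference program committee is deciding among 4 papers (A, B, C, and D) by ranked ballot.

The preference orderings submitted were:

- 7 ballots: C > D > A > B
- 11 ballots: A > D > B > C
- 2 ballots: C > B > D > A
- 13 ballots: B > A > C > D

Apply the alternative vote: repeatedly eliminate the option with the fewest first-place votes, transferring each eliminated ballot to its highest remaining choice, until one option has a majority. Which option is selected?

Round 1: B 13, A 11, C 9, D 0. D has the fewest and is eliminated.
Round 2: B 13, A 11, C 9. C has the fewest and is eliminated.
Round 3: A 18, B 15. A has a majority.

A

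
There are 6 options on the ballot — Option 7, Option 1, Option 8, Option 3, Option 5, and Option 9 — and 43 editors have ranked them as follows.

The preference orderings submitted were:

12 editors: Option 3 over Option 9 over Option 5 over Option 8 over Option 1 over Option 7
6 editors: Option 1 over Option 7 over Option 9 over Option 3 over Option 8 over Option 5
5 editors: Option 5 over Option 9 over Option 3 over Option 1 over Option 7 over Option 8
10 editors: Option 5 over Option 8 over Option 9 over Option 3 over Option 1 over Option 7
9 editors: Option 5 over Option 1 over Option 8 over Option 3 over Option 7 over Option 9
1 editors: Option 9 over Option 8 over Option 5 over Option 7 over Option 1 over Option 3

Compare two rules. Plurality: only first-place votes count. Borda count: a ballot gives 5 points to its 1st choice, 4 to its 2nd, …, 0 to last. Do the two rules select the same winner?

Yes

Plurality first-place counts: Option 7 0, Option 1 6, Option 8 0, Option 3 12, Option 5 24, Option 9 1 → Option 5.
Borda totals: Option 7 40, Option 1 99, Option 8 101, Option 3 125, Option 5 159, Option 9 121 → Option 5.
The two rules agree on Option 5.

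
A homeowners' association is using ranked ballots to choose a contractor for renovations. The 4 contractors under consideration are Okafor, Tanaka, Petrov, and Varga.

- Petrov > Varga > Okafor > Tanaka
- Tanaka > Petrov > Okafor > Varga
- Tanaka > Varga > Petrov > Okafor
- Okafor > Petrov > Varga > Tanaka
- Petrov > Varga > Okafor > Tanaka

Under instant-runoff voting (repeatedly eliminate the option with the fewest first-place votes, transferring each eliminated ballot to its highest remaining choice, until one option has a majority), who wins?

Round 1: Tanaka 2, Petrov 2, Okafor 1, Varga 0. Varga has the fewest and is eliminated.
Round 2: Tanaka 2, Petrov 2, Okafor 1. Okafor has the fewest and is eliminated.
Round 3: Petrov 3, Tanaka 2. Petrov has a majority.

Petrov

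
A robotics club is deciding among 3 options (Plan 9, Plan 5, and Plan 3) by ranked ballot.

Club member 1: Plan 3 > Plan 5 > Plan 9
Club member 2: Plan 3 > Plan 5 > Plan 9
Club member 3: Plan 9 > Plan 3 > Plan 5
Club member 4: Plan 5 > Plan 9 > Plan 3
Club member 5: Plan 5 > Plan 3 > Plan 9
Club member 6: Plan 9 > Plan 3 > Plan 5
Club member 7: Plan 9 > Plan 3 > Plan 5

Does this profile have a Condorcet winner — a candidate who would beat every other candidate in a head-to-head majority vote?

No

Head-to-head results (7 voters total):
Plan 9 vs Plan 5: Plan 5 wins 4–3.
Plan 9 vs Plan 3: Plan 9 wins 4–3.
Plan 5 vs Plan 3: Plan 3 wins 5–2.
No candidate beats all others: Plan 9 beats Plan 3 beats Plan 5 beats Plan 9, a majority cycle.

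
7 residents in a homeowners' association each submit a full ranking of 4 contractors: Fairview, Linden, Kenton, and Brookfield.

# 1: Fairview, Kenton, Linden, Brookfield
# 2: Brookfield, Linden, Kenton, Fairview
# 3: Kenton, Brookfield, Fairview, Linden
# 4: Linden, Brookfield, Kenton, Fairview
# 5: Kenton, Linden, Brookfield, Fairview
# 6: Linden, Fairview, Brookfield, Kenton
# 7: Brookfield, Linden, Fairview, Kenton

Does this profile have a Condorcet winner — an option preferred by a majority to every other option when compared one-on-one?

Head-to-head results (7 voters total):
Fairview vs Linden: Linden wins 5–2.
Fairview vs Kenton: Kenton wins 4–3.
Fairview vs Brookfield: Brookfield wins 5–2.
Linden vs Kenton: Linden wins 4–3.
Linden vs Brookfield: Linden wins 4–3.
Kenton vs Brookfield: Brookfield wins 4–3.
Linden beats each rival — Fairview (5–2), Kenton (4–3), Brookfield (4–3) — so Linden is the Condorcet winner.

Yes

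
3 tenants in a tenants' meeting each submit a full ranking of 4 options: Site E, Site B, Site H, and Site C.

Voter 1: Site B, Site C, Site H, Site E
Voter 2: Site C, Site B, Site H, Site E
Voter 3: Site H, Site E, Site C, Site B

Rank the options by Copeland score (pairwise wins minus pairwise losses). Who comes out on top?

Site C

Pairwise results:
  Site E vs Site B: Site B wins 2–1.
  Site E vs Site H: Site H wins 3–0.
  Site E vs Site C: Site C wins 2–1.
  Site B vs Site H: Site B wins 2–1.
  Site B vs Site C: Site C wins 2–1.
  Site H vs Site C: Site C wins 2–1.
Copeland scores (wins − losses):
  Site E: 0 − 3 = -3
  Site B: 2 − 1 = 1
  Site H: 1 − 2 = -1
  Site C: 3 − 0 = 3
Site C has the best Copeland score.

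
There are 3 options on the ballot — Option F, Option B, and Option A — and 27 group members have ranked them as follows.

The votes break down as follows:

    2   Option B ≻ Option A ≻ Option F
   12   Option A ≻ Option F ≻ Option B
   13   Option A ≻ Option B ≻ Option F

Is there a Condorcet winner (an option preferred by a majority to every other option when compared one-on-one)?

Yes

Head-to-head results (27 voters total):
Option F vs Option B: Option B wins 15–12.
Option F vs Option A: Option A wins 27–0.
Option B vs Option A: Option A wins 25–2.
Option A beats each rival — Option F (27–0), Option B (25–2) — so Option A is the Condorcet winner.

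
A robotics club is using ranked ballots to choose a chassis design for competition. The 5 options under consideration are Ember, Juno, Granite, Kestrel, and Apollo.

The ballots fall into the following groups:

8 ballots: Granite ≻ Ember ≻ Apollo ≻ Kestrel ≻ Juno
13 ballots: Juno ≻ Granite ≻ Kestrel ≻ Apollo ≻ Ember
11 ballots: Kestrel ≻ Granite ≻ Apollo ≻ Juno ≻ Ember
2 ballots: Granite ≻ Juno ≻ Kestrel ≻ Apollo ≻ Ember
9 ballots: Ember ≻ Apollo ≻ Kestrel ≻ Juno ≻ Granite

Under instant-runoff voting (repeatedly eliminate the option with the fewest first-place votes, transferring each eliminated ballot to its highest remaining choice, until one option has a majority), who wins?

Kestrel

Round 1: Juno 13, Kestrel 11, Granite 10, Ember 9, Apollo 0. Apollo has the fewest and is eliminated.
Round 2: Juno 13, Kestrel 11, Granite 10, Ember 9. Ember has the fewest and is eliminated.
Round 3: Kestrel 20, Juno 13, Granite 10. Granite has the fewest and is eliminated.
Round 4: Kestrel 28, Juno 15. Kestrel has a majority.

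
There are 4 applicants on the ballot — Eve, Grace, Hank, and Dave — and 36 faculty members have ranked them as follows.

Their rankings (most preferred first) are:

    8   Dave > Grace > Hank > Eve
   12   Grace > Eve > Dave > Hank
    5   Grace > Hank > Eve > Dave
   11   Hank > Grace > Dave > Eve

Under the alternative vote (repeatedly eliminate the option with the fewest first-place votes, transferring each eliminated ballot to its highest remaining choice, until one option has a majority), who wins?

Round 1: Grace 17, Hank 11, Dave 8, Eve 0. Eve has the fewest and is eliminated.
Round 2: Grace 17, Hank 11, Dave 8. Dave has the fewest and is eliminated.
Round 3: Grace 25, Hank 11. Grace has a majority.

Grace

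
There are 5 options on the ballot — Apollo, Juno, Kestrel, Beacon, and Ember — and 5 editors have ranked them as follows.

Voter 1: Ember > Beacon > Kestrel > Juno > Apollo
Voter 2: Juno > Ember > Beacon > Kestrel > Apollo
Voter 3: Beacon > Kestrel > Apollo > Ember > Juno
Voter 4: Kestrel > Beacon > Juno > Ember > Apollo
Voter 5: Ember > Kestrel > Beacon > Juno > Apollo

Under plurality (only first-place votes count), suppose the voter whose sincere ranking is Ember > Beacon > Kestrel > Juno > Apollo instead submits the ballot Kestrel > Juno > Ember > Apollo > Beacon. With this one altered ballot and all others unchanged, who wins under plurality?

Kestrel

First-place totals with the altered ballot: Apollo 0, Juno 1, Kestrel 2, Beacon 1, Ember 1.
The switch changes the winner from Ember to Kestrel.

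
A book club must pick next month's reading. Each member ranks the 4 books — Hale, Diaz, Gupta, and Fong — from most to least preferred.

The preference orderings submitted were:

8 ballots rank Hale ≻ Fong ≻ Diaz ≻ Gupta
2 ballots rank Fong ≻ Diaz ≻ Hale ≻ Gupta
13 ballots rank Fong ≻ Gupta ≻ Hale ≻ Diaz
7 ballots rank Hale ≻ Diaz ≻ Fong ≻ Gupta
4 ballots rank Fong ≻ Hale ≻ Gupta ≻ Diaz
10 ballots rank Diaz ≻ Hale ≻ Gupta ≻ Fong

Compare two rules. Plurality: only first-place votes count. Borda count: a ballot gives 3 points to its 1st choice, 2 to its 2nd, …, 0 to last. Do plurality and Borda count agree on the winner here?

No

Plurality first-place counts: Hale 15, Diaz 10, Gupta 0, Fong 19 → Fong.
Borda totals: Hale 88, Diaz 56, Gupta 40, Fong 80 → Hale.
The two rules disagree: plurality picks Fong, Borda picks Hale.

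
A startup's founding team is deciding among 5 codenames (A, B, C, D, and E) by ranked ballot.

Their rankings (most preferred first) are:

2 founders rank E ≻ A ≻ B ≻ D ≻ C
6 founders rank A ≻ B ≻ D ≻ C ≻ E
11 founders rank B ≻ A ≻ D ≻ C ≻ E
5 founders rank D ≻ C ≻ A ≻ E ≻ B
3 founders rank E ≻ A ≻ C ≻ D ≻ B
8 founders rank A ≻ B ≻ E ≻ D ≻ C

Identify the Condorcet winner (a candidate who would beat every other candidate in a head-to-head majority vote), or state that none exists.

A

Head-to-head results (35 voters total):
A vs B: A wins 24–11.
A vs C: A wins 30–5.
A vs D: A wins 30–5.
A vs E: A wins 30–5.
B vs C: B wins 27–8.
B vs D: B wins 27–8.
B vs E: B wins 25–10.
C vs D: D wins 32–3.
C vs E: C wins 22–13.
D vs E: D wins 22–13.
A beats each rival — B (24–11), C (30–5), D (30–5), E (30–5) — so A is the Condorcet winner.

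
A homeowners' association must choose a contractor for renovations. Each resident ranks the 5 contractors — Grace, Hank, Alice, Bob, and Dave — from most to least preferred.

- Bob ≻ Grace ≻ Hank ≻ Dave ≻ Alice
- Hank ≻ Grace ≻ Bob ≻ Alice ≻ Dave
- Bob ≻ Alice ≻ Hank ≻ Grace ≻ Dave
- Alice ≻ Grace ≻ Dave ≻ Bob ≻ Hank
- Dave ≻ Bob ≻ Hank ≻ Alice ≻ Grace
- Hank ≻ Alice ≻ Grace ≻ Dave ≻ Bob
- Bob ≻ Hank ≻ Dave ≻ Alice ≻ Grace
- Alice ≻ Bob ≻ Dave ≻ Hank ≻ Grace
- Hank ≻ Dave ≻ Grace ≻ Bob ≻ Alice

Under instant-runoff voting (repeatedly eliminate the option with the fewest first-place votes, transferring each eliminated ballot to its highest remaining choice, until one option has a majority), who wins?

Round 1: Hank 3, Bob 3, Alice 2, Dave 1, Grace 0. Grace has the fewest and is eliminated.
Round 2: Hank 3, Bob 3, Alice 2, Dave 1. Dave has the fewest and is eliminated.
Round 3: Bob 4, Hank 3, Alice 2. Alice has the fewest and is eliminated.
Round 4: Bob 6, Hank 3. Bob has a majority.

Bob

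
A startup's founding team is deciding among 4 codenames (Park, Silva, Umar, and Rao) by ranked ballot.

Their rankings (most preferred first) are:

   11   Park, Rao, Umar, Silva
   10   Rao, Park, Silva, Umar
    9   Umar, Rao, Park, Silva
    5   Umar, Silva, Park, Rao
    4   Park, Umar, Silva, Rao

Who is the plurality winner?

First-place vote totals:
  Park: 15
  Silva: 0
  Umar: 14
  Rao: 10
Park has the most first-place votes.

Park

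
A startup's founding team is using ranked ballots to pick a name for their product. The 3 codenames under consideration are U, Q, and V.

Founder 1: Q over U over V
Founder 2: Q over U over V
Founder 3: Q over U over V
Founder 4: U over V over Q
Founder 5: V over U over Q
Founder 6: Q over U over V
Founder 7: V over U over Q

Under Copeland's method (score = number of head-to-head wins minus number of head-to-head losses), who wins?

Q

Pairwise results:
  U vs Q: Q wins 4–3.
  U vs V: U wins 5–2.
  Q vs V: Q wins 4–3.
Copeland scores (wins − losses):
  U: 1 − 1 = 0
  Q: 2 − 0 = 2
  V: 0 − 2 = -2
Q has the best Copeland score.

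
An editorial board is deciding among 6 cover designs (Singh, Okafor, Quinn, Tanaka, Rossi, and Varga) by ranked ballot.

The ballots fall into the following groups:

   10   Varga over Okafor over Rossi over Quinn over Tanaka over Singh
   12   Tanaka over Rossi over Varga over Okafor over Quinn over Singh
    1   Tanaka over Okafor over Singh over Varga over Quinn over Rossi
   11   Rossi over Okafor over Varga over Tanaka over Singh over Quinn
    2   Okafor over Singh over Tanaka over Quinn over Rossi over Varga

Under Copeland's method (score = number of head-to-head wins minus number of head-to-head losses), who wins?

Rossi

Pairwise results:
  Singh vs Okafor: Okafor wins 36–0.
  Singh vs Quinn: Quinn wins 22–14.
  Singh vs Tanaka: Tanaka wins 34–2.
  Singh vs Rossi: Rossi wins 33–3.
  Singh vs Varga: Varga wins 33–3.
  Okafor vs Quinn: Okafor wins 36–0.
  Okafor vs Tanaka: Okafor wins 23–13.
  Okafor vs Rossi: Rossi wins 23–13.
  Okafor vs Varga: Varga wins 22–14.
  Quinn vs Tanaka: Tanaka wins 26–10.
  Quinn vs Rossi: Rossi wins 33–3.
  Quinn vs Varga: Varga wins 34–2.
  Tanaka vs Rossi: Rossi wins 21–15.
  Tanaka vs Varga: Varga wins 21–15.
  Rossi vs Varga: Rossi wins 25–11.
Copeland scores (wins − losses):
  Singh: 0 − 5 = -5
  Okafor: 3 − 2 = 1
  Quinn: 1 − 4 = -3
  Tanaka: 2 − 3 = -1
  Rossi: 5 − 0 = 5
  Varga: 4 − 1 = 3
Rossi has the best Copeland score.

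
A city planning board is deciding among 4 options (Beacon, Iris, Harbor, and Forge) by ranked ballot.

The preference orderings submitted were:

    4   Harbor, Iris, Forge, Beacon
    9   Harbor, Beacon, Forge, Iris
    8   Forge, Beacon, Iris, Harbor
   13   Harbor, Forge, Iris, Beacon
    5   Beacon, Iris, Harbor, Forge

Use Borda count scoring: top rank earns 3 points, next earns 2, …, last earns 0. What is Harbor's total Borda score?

Borda scores:
  Beacon: 4·0 + 9·2 + 8·2 + 13·0 + 5·3 = 49
  Iris: 4·2 + 9·0 + 8·1 + 13·1 + 5·2 = 39
  Harbor: 4·3 + 9·3 + 8·0 + 13·3 + 5·1 = 83
  Forge: 4·1 + 9·1 + 8·3 + 13·2 + 5·0 = 63

83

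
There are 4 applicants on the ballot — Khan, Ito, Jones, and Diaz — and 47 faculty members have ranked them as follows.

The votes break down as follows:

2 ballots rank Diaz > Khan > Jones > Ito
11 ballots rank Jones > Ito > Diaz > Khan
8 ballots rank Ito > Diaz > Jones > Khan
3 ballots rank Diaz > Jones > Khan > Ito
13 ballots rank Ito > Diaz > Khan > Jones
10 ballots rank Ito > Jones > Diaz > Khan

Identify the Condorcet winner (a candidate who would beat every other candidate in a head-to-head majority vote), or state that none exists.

Head-to-head results (47 voters total):
Khan vs Ito: Ito wins 42–5.
Khan vs Jones: Jones wins 32–15.
Khan vs Diaz: Diaz wins 47–0.
Ito vs Jones: Ito wins 31–16.
Ito vs Diaz: Ito wins 42–5.
Jones vs Diaz: Diaz wins 26–21.
Ito beats each rival — Khan (42–5), Jones (31–16), Diaz (42–5) — so Ito is the Condorcet winner.

Ito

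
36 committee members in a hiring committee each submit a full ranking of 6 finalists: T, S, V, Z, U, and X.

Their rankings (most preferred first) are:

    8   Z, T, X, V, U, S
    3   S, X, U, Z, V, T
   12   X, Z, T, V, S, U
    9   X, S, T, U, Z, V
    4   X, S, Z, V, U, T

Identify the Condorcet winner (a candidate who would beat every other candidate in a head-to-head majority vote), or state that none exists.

X

Head-to-head results (36 voters total):
T vs S: T wins 20–16.
T vs V: T wins 29–7.
T vs Z: Z wins 27–9.
T vs U: T wins 29–7.
T vs X: X wins 28–8.
S vs V: V wins 20–16.
S vs Z: Z wins 20–16.
S vs U: S wins 28–8.
S vs X: X wins 33–3.
V vs Z: Z wins 36–0.
V vs U: V wins 24–12.
V vs X: X wins 36–0.
Z vs U: Z wins 24–12.
Z vs X: X wins 28–8.
U vs X: X wins 36–0.
X beats each rival — T (28–8), S (33–3), V (36–0), Z (28–8), U (36–0) — so X is the Condorcet winner.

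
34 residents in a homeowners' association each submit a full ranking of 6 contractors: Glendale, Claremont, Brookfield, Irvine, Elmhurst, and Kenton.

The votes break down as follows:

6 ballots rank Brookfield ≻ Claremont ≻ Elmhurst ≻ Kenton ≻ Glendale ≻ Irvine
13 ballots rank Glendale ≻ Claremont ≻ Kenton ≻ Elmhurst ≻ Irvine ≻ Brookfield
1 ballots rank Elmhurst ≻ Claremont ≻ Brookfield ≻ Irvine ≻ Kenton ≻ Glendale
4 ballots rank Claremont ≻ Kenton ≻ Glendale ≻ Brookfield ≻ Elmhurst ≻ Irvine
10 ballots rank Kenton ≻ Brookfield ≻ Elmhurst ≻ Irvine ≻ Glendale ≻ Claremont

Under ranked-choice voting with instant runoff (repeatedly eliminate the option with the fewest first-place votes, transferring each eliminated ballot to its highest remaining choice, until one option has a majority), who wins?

Kenton

Round 1: Glendale 13, Kenton 10, Brookfield 6, Claremont 4, Elmhurst 1, Irvine 0. Irvine has the fewest and is eliminated.
Round 2: Glendale 13, Kenton 10, Brookfield 6, Claremont 4, Elmhurst 1. Elmhurst has the fewest and is eliminated.
Round 3: Glendale 13, Kenton 10, Brookfield 6, Claremont 5. Claremont has the fewest and is eliminated.
Round 4: Kenton 14, Glendale 13, Brookfield 7. Brookfield has the fewest and is eliminated.
Round 5: Kenton 21, Glendale 13. Kenton has a majority.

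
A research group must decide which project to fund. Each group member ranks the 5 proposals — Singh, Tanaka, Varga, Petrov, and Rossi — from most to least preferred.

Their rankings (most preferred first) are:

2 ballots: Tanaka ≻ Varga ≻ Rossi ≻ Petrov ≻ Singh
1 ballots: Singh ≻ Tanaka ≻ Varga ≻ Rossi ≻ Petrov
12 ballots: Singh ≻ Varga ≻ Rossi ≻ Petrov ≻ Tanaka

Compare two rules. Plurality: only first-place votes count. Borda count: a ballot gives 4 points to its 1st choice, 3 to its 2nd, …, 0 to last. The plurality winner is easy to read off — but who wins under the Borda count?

Plurality first-place counts: Singh 13, Tanaka 2, Varga 0, Petrov 0, Rossi 0 → Singh.
Borda totals: Singh 52, Tanaka 11, Varga 44, Petrov 14, Rossi 29 → Singh.

Singh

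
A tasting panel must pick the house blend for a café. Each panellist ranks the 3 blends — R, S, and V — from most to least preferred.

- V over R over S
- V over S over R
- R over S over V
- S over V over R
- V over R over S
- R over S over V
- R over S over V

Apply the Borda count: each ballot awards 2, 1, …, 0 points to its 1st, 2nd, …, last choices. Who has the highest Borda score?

Borda scores:
  R: 1 + 0 + 2 + 0 + 1 + 2 + 2 = 8
  S: 0 + 1 + 1 + 2 + 0 + 1 + 1 = 6
  V: 2 + 2 + 0 + 1 + 2 + 0 + 0 = 7
R has the highest total.

R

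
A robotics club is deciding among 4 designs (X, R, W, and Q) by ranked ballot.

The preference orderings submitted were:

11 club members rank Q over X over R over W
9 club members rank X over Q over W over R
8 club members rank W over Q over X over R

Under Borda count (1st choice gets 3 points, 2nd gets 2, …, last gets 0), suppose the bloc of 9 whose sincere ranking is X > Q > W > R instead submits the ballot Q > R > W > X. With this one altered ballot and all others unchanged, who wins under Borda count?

Q

Borda totals with the altered ballot: X 30, R 29, W 33, Q 76.
The winner is unchanged: still Q.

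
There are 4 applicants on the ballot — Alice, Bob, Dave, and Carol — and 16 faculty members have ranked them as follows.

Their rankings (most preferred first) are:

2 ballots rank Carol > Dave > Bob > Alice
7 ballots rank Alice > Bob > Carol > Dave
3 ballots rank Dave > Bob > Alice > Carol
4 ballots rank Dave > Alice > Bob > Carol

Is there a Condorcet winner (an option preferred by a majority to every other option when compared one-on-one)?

Head-to-head results (16 voters total):
Alice vs Bob: Alice wins 11–5.
Alice vs Dave: Dave wins 9–7.
Alice vs Carol: Alice wins 14–2.
Bob vs Dave: Dave wins 9–7.
Bob vs Carol: Bob wins 14–2.
Dave vs Carol: Carol wins 9–7.
No candidate beats all others: Alice beats Carol beats Dave beats Alice, a majority cycle.

No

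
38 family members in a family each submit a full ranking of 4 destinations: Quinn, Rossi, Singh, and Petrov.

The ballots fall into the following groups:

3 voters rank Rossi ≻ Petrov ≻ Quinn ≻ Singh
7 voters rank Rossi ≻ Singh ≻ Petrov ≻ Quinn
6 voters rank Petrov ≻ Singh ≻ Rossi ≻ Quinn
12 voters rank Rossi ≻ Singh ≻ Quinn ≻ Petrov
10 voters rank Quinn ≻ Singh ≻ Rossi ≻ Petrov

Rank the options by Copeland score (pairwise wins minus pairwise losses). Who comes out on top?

Pairwise results:
  Quinn vs Rossi: Rossi wins 28–10.
  Quinn vs Singh: Singh wins 25–13.
  Quinn vs Petrov: Quinn wins 22–16.
  Rossi vs Singh: Rossi wins 22–16.
  Rossi vs Petrov: Rossi wins 32–6.
  Singh vs Petrov: Singh wins 29–9.
Copeland scores (wins − losses):
  Quinn: 1 − 2 = -1
  Rossi: 3 − 0 = 3
  Singh: 2 − 1 = 1
  Petrov: 0 − 3 = -3
Rossi has the best Copeland score.

Rossi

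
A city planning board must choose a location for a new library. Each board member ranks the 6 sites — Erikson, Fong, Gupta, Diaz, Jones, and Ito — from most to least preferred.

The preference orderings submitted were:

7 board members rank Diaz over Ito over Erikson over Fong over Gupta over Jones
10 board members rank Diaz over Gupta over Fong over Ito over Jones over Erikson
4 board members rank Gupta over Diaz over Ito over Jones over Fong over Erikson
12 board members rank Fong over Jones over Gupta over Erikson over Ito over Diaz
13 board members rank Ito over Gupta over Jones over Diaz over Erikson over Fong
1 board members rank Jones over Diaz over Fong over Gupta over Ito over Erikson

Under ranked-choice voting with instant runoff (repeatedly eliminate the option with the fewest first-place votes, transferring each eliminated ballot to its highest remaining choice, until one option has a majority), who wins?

Round 1: Diaz 17, Ito 13, Fong 12, Gupta 4, Jones 1, Erikson 0. Erikson has the fewest and is eliminated.
Round 2: Diaz 17, Ito 13, Fong 12, Gupta 4, Jones 1. Jones has the fewest and is eliminated.
Round 3: Diaz 18, Ito 13, Fong 12, Gupta 4. Gupta has the fewest and is eliminated.
Round 4: Diaz 22, Ito 13, Fong 12. Fong has the fewest and is eliminated.
Round 5: Ito 25, Diaz 22. Ito has a majority.

Ito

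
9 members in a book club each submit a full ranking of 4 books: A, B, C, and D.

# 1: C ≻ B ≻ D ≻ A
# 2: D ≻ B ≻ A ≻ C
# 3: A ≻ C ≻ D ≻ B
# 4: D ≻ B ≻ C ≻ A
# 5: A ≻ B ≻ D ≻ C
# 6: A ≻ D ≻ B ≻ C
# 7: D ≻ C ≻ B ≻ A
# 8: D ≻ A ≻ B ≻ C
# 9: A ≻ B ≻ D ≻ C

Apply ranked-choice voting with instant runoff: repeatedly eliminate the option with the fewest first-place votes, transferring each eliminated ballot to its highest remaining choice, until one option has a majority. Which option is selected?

D

Round 1: A 4, D 4, C 1, B 0. B has the fewest and is eliminated.
Round 2: A 4, D 4, C 1. C has the fewest and is eliminated.
Round 3: D 5, A 4. D has a majority.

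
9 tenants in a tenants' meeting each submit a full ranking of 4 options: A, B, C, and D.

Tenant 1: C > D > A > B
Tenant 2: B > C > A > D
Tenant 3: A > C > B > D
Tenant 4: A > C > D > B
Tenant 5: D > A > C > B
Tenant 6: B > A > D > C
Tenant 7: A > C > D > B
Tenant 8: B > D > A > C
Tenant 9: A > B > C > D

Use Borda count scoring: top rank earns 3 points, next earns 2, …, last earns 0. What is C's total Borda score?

Borda scores:
  A: 1 + 1 + 3 + 3 + 2 + 2 + 3 + 1 + 3 = 19
  B: 0 + 3 + 1 + 0 + 0 + 3 + 0 + 3 + 2 = 12
  C: 3 + 2 + 2 + 2 + 1 + 0 + 2 + 0 + 1 = 13
  D: 2 + 0 + 0 + 1 + 3 + 1 + 1 + 2 + 0 = 10

13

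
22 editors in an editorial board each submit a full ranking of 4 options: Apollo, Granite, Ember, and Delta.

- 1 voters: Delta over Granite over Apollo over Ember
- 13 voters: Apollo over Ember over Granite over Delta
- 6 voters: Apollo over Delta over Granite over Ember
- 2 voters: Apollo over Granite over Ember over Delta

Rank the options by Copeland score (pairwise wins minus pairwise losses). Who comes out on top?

Apollo

Pairwise results:
  Apollo vs Granite: Apollo wins 21–1.
  Apollo vs Ember: Apollo wins 22–0.
  Apollo vs Delta: Apollo wins 21–1.
  Granite vs Ember: Ember wins 13–9.
  Granite vs Delta: Granite wins 15–7.
  Ember vs Delta: Ember wins 15–7.
Copeland scores (wins − losses):
  Apollo: 3 − 0 = 3
  Granite: 1 − 2 = -1
  Ember: 2 − 1 = 1
  Delta: 0 − 3 = -3
Apollo has the best Copeland score.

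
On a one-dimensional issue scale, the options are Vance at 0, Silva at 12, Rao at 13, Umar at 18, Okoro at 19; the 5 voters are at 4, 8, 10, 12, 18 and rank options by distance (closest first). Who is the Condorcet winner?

With single-peaked preferences on a line, the Condorcet winner is the candidate closest to the median voter.
The median voter (position 10) is closest to Silva at 12.
Check: Silva vs Vance — voters closer to Silva: 4 of 5.

Silva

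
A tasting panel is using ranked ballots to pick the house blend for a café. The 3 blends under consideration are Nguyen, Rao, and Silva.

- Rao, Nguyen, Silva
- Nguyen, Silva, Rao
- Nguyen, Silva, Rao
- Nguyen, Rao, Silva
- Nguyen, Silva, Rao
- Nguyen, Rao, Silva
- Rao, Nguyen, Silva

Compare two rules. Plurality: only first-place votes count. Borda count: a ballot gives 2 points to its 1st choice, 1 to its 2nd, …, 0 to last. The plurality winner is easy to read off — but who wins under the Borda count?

Nguyen

Plurality first-place counts: Nguyen 5, Rao 2, Silva 0 → Nguyen.
Borda totals: Nguyen 12, Rao 6, Silva 3 → Nguyen.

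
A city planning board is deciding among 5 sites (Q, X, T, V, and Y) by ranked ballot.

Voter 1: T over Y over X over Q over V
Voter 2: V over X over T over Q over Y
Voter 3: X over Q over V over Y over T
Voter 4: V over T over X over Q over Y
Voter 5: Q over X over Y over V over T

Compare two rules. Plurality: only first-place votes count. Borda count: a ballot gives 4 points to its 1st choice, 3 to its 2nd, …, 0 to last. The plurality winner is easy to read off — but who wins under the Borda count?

Plurality first-place counts: Q 1, X 1, T 1, V 2, Y 0 → V.
Borda totals: Q 10, X 14, T 9, V 11, Y 6 → X.

X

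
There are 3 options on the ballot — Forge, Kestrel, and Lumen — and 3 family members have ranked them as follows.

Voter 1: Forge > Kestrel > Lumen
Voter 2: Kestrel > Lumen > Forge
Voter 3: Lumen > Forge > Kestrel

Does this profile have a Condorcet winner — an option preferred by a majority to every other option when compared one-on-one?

No

Head-to-head results (3 voters total):
Forge vs Kestrel: Forge wins 2–1.
Forge vs Lumen: Lumen wins 2–1.
Kestrel vs Lumen: Kestrel wins 2–1.
No candidate beats all others: Forge beats Kestrel beats Lumen beats Forge, a majority cycle.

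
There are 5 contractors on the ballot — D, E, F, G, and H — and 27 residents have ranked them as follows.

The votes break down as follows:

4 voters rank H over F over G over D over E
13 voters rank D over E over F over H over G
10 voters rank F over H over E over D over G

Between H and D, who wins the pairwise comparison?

H

Ballots ranking H above D: 4+10 = 14.
Ballots ranking D above H: 13.
H wins the head-to-head, 14–13.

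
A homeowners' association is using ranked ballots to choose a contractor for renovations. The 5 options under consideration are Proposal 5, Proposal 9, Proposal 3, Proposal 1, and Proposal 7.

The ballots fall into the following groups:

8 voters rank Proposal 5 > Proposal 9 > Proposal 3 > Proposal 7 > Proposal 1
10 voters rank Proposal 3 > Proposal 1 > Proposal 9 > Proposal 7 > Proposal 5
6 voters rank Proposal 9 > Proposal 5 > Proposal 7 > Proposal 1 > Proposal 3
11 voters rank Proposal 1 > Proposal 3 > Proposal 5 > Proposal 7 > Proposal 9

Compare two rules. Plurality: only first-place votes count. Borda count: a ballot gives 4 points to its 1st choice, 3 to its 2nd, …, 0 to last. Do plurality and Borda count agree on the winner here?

Plurality first-place counts: Proposal 5 8, Proposal 9 6, Proposal 3 10, Proposal 1 11, Proposal 7 0 → Proposal 1.
Borda totals: Proposal 5 72, Proposal 9 68, Proposal 3 89, Proposal 1 80, Proposal 7 41 → Proposal 3.
The two rules disagree: plurality picks Proposal 1, Borda picks Proposal 3.

No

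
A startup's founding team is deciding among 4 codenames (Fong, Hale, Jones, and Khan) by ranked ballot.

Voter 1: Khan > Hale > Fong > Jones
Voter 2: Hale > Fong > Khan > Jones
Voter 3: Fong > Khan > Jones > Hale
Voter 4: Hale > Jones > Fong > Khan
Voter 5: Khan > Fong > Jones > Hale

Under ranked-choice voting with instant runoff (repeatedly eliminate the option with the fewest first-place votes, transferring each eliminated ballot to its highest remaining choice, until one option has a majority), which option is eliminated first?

Round 1: Hale 2, Khan 2, Fong 1, Jones 0. Jones has the fewest and is eliminated.
Round 2: Hale 2, Khan 2, Fong 1. Fong has the fewest and is eliminated.
Round 3: Khan 3, Hale 2. Khan has a majority.

Jones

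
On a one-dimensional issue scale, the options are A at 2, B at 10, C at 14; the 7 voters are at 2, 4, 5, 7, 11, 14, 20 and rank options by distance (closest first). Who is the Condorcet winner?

With single-peaked preferences on a line, the Condorcet winner is the candidate closest to the median voter.
The median voter (position 7) is closest to B at 10.
Check: B vs A — voters closer to B: 4 of 7.

B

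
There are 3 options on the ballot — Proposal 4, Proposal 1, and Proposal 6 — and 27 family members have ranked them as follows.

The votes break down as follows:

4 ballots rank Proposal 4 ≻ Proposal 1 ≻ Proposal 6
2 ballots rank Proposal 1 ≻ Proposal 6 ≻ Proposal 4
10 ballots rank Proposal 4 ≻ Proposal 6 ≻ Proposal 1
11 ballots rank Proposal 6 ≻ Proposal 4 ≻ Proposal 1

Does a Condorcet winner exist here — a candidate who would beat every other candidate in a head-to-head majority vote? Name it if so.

Head-to-head results (27 voters total):
Proposal 4 vs Proposal 1: Proposal 4 wins 25–2.
Proposal 4 vs Proposal 6: Proposal 4 wins 14–13.
Proposal 1 vs Proposal 6: Proposal 6 wins 21–6.
Proposal 4 beats each rival — Proposal 1 (25–2), Proposal 6 (14–13) — so Proposal 4 is the Condorcet winner.

Proposal 4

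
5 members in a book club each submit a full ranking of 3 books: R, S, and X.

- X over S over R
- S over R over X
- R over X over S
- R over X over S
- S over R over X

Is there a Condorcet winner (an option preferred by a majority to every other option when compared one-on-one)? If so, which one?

Head-to-head results (5 voters total):
R vs S: S wins 3–2.
R vs X: R wins 4–1.
S vs X: X wins 3–2.
No candidate beats all others: R beats X beats S beats R, a majority cycle.

There is no Condorcet winner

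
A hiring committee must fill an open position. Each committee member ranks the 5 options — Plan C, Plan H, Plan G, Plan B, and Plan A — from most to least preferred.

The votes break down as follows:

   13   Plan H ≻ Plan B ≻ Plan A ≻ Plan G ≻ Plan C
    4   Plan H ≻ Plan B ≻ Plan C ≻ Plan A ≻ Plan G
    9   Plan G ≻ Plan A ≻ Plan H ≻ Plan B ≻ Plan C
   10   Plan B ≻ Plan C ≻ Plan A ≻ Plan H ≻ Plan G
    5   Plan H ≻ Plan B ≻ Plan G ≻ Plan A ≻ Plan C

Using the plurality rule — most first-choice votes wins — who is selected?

First-place vote totals:
  Plan C: 0
  Plan H: 22
  Plan G: 9
  Plan B: 10
  Plan A: 0
Plan H has the most first-place votes.

Plan H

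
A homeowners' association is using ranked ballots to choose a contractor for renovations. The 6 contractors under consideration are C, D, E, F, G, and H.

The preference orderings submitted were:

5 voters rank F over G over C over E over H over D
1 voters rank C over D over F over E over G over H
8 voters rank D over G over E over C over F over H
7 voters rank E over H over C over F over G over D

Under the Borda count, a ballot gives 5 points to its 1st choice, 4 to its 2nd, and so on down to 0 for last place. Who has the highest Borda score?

E

Borda scores:
  C: 5·3 + 5 + 8·2 + 7·3 = 57
  D: 5·0 + 4 + 8·5 + 7·0 = 44
  E: 5·2 + 2 + 8·3 + 7·5 = 71
  F: 5·5 + 3 + 8·1 + 7·2 = 50
  G: 5·4 + 1 + 8·4 + 7·1 = 60
  H: 5·1 + 0 + 8·0 + 7·4 = 33
E has the highest total.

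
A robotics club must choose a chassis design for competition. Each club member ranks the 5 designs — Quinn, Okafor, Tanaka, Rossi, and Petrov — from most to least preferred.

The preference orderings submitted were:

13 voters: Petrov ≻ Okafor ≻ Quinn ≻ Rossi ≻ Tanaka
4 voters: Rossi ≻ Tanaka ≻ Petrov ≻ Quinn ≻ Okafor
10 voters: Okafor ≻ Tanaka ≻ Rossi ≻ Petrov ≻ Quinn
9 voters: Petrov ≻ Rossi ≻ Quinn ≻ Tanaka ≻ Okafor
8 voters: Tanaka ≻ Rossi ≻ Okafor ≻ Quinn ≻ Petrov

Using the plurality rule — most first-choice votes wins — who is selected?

First-place vote totals:
  Quinn: 0
  Okafor: 10
  Tanaka: 8
  Rossi: 4
  Petrov: 22
Petrov has the most first-place votes.

Petrov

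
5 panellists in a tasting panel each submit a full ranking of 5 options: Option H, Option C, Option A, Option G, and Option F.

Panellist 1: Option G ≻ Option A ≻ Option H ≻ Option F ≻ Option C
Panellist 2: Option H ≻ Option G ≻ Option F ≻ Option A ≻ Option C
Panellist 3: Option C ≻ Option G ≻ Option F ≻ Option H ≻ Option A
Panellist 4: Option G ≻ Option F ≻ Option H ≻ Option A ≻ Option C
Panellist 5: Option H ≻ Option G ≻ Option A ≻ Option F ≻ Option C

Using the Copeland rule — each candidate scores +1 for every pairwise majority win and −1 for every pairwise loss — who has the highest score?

Option G

Pairwise results:
  Option H vs Option C: Option H wins 4–1.
  Option H vs Option A: Option H wins 4–1.
  Option H vs Option G: Option G wins 3–2.
  Option H vs Option F: Option H wins 3–2.
  Option C vs Option A: Option A wins 4–1.
  Option C vs Option G: Option G wins 4–1.
  Option C vs Option F: Option F wins 4–1.
  Option A vs Option G: Option G wins 5–0.
  Option A vs Option F: Option F wins 3–2.
  Option G vs Option F: Option G wins 5–0.
Copeland scores (wins − losses):
  Option H: 3 − 1 = 2
  Option C: 0 − 4 = -4
  Option A: 1 − 3 = -2
  Option G: 4 − 0 = 4
  Option F: 2 − 2 = 0
Option G has the best Copeland score.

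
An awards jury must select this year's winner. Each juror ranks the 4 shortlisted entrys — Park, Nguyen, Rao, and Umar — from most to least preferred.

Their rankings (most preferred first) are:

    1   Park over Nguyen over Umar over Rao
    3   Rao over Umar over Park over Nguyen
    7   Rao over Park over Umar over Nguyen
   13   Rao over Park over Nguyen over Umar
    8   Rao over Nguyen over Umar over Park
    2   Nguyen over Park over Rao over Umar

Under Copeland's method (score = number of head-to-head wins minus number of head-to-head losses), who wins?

Pairwise results:
  Park vs Nguyen: Park wins 24–10.
  Park vs Rao: Rao wins 31–3.
  Park vs Umar: Park wins 23–11.
  Nguyen vs Rao: Rao wins 31–3.
  Nguyen vs Umar: Nguyen wins 24–10.
  Rao vs Umar: Rao wins 33–1.
Copeland scores (wins − losses):
  Park: 2 − 1 = 1
  Nguyen: 1 − 2 = -1
  Rao: 3 − 0 = 3
  Umar: 0 − 3 = -3
Rao has the best Copeland score.

Rao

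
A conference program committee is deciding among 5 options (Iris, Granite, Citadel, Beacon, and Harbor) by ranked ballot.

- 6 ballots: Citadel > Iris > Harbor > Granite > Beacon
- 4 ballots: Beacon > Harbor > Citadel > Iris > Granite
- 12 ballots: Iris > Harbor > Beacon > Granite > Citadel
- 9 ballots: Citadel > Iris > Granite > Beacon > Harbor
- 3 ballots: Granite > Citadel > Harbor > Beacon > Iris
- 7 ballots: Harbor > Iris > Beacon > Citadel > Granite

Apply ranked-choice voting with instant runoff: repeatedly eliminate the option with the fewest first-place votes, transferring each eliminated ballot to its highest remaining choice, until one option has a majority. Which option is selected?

Citadel

Round 1: Citadel 15, Iris 12, Harbor 7, Beacon 4, Granite 3. Granite has the fewest and is eliminated.
Round 2: Citadel 18, Iris 12, Harbor 7, Beacon 4. Beacon has the fewest and is eliminated.
Round 3: Citadel 18, Iris 12, Harbor 11. Harbor has the fewest and is eliminated.
Round 4: Citadel 22, Iris 19. Citadel has a majority.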